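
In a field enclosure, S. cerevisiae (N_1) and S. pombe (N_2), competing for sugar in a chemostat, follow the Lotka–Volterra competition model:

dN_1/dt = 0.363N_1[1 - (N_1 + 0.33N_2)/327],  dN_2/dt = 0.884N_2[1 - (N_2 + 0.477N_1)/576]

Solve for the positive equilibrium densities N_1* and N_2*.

N_1* ≈ 162, N_2* ≈ 498

Setting both brackets to zero gives the nullclines N_1 + 0.33N_2 = 327 and 0.477N_1 + N_2 = 576.
Substituting N_2 = 576 - 0.477N_1 into the first: N_1(1 - 0.33·0.477) = 327 - 0.33·576.
So N_1* = 137/0.843 = 162, and then N_2* = 576 - 0.477·162 = 498.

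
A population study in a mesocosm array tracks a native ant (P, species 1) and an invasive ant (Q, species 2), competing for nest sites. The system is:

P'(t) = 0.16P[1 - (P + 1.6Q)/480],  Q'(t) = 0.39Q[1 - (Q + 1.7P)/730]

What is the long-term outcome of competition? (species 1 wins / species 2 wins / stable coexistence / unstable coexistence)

unstable coexistence (outcome depends on initial conditions)

Compare the nullcline intercepts: K1/α12 = 480/1.6 = 300 < K2 = 730; K2/α21 = 730/1.7 = 429 < K1 = 480.
Since both are reversed, neither can invade when rare; the interior point is a saddle.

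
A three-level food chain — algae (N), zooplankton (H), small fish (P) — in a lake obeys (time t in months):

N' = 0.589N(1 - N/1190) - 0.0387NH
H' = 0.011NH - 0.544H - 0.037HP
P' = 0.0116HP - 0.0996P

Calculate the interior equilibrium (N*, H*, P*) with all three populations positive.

From dP/dt = 0: 0.0116H* = 0.0996, so H* = 8.59.
From dN/dt = 0: 0.589(1 - N*/1190) = 0.0387·8.59, giving N* = 1190·(1 - 0.564) = 519.
From dH/dt = 0: 0.011·519 - 0.544 = 0.037P*, so P* = 5.16/0.037 = 139.

N* ≈ 519, H* ≈ 8.59, P* ≈ 139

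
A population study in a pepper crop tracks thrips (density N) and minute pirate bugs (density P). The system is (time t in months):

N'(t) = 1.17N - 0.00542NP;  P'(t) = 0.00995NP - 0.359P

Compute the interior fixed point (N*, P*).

Set dP/dt = 0 with P > 0: 0.00995N - 0.359 = 0, so N* = 0.359/0.00995 = 36.1.
Set dN/dt = 0 with N > 0: 1.17 - 0.00542P = 0, so P* = 1.17/0.00542 = 216.

N* ≈ 36.1, P* ≈ 216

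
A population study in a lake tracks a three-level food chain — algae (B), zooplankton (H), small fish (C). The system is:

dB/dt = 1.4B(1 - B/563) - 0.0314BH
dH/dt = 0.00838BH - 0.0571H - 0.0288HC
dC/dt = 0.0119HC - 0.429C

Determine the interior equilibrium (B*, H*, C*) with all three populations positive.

From dC/dt = 0: 0.0119H* = 0.429, so H* = 36.1.
From dB/dt = 0: 1.4(1 - B*/563) = 0.0314·36.1, giving B* = 563·(1 - 0.809) = 108.
From dH/dt = 0: 0.00838·108 - 0.0571 = 0.0288C*, so C* = 0.846/0.0288 = 29.4.

B* ≈ 108, H* ≈ 36.1, C* ≈ 29.4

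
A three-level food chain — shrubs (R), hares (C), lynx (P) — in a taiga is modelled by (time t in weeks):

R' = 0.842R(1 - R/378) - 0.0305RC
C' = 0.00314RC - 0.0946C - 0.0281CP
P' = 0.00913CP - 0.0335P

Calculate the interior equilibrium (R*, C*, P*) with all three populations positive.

R* ≈ 328, C* ≈ 3.67, P* ≈ 33.3

From dP/dt = 0: 0.00913C* = 0.0335, so C* = 3.67.
From dR/dt = 0: 0.842(1 - R*/378) = 0.0305·3.67, giving R* = 378·(1 - 0.133) = 328.
From dC/dt = 0: 0.00314·328 - 0.0946 = 0.0281P*, so P* = 0.935/0.0281 = 33.3.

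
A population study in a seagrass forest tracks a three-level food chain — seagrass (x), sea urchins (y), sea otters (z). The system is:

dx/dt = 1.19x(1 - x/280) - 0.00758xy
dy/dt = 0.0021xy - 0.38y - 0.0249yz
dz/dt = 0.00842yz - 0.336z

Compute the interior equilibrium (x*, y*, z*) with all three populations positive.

x* ≈ 209, y* ≈ 39.9, z* ≈ 2.35

From dz/dt = 0: 0.00842y* = 0.336, so y* = 39.9.
From dx/dt = 0: 1.19(1 - x*/280) = 0.00758·39.9, giving x* = 280·(1 - 0.254) = 209.
From dy/dt = 0: 0.0021·209 - 0.38 = 0.0249z*, so z* = 0.0585/0.0249 = 2.35.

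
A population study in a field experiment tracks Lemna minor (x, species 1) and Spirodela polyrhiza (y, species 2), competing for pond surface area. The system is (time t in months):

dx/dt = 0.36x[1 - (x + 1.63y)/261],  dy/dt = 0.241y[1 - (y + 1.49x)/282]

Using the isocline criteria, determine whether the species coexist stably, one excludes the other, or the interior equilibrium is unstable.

Compare the nullcline intercepts: K1/α12 = 261/1.63 = 160 < K2 = 282; K2/α21 = 282/1.49 = 189 < K1 = 261.
Since both are reversed, neither can invade when rare; the interior point is a saddle.

unstable coexistence (outcome depends on initial conditions)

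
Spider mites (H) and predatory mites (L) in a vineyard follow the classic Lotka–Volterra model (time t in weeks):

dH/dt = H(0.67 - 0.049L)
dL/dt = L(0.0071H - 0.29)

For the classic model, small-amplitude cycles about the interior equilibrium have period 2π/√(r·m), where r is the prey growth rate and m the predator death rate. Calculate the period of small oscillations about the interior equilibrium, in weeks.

Here r = 0.67 and m = 0.29, so r·m = 0.194.
ω = √0.194 = 0.441 per week, hence T = 2π/ω ≈ 14.3 weeks.

T ≈ 14.3 weeks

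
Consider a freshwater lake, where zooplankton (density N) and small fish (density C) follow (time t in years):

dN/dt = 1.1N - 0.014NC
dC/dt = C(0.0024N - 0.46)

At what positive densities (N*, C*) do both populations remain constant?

N* ≈ 192, C* ≈ 78.6

Set dC/dt = 0 with C > 0: 0.0024N - 0.46 = 0, so N* = 0.46/0.0024 = 192.
Set dN/dt = 0 with N > 0: 1.1 - 0.014C = 0, so C* = 1.1/0.014 = 78.6.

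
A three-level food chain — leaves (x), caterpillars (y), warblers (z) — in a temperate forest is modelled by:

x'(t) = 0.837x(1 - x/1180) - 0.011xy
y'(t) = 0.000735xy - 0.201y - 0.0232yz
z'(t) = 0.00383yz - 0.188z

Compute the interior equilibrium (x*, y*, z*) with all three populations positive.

From dz/dt = 0: 0.00383y* = 0.188, so y* = 49.1.
From dx/dt = 0: 0.837(1 - x*/1180) = 0.011·49.1, giving x* = 1180·(1 - 0.645) = 419.
From dy/dt = 0: 0.000735·419 - 0.201 = 0.0232z*, so z* = 0.107/0.0232 = 4.6.

x* ≈ 419, y* ≈ 49.1, z* ≈ 4.6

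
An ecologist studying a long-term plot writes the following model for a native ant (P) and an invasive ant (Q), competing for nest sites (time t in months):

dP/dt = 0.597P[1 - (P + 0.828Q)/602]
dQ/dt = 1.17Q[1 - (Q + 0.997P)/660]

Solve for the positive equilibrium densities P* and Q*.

P* ≈ 318, Q* ≈ 343

Setting both brackets to zero gives the nullclines P + 0.828Q = 602 and 0.997P + Q = 660.
Substituting Q = 660 - 0.997P into the first: P(1 - 0.828·0.997) = 602 - 0.828·660.
So P* = 55.5/0.174 = 318, and then Q* = 660 - 0.997·318 = 343.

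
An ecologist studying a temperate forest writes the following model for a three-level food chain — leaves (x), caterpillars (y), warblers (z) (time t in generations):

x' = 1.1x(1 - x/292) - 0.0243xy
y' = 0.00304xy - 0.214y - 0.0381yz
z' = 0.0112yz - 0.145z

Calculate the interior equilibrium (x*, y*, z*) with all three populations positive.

x* ≈ 208, y* ≈ 12.9, z* ≈ 11

From dz/dt = 0: 0.0112y* = 0.145, so y* = 12.9.
From dx/dt = 0: 1.1(1 - x*/292) = 0.0243·12.9, giving x* = 292·(1 - 0.286) = 208.
From dy/dt = 0: 0.00304·208 - 0.214 = 0.0381z*, so z* = 0.42/0.0381 = 11.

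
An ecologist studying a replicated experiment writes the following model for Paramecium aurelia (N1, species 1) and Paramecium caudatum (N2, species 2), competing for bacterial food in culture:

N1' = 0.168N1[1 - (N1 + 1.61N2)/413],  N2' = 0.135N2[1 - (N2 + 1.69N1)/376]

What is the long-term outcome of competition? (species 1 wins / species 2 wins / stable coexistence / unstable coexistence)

Compare the nullcline intercepts: K1/α12 = 413/1.61 = 257 < K2 = 376; K2/α21 = 376/1.69 = 222 < K1 = 413.
Since both are reversed, neither can invade when rare; the interior point is a saddle.

unstable coexistence (outcome depends on initial conditions)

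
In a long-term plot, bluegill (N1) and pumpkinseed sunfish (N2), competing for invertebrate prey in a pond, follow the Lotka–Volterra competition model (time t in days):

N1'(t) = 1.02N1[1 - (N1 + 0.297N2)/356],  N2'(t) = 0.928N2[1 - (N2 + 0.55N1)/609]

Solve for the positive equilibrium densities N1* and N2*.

N1* ≈ 209, N2* ≈ 494

Setting both brackets to zero gives the nullclines N1 + 0.297N2 = 356 and 0.55N1 + N2 = 609.
Substituting N2 = 609 - 0.55N1 into the first: N1(1 - 0.297·0.55) = 356 - 0.297·609.
So N1* = 175/0.837 = 209, and then N2* = 609 - 0.55·209 = 494.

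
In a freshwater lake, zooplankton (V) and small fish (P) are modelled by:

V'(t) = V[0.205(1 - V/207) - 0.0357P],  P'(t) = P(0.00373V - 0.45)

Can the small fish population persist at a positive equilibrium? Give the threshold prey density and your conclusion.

The predator equation gives dP/dt > 0 only when V > 0.45/0.00373 = 121.
Without the predator, V → K = 207. Since 207 > 121, the predator can invade and persist.

Threshold V = 121; K > 121, so yes, the predator persists.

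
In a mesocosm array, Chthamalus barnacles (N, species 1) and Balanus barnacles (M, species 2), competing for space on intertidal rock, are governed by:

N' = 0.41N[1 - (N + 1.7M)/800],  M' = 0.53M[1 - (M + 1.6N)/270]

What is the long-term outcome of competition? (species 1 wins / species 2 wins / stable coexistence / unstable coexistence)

species 1 excludes species 2

Compare the nullcline intercepts: K1/α12 = 800/1.7 = 471 > K2 = 270; K2/α21 = 270/1.6 = 169 < K1 = 800.
Since the inequalities point opposite ways, species 1 can invade but species 2 cannot.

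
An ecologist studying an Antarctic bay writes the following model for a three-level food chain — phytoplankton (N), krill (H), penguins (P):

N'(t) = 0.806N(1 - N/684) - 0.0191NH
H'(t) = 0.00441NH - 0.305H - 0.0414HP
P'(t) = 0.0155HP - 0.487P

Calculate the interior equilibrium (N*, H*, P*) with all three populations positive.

From dP/dt = 0: 0.0155H* = 0.487, so H* = 31.4.
From dN/dt = 0: 0.806(1 - N*/684) = 0.0191·31.4, giving N* = 684·(1 - 0.745) = 175.
From dH/dt = 0: 0.00441·175 - 0.305 = 0.0414P*, so P* = 0.466/0.0414 = 11.2.

N* ≈ 175, H* ≈ 31.4, P* ≈ 11.2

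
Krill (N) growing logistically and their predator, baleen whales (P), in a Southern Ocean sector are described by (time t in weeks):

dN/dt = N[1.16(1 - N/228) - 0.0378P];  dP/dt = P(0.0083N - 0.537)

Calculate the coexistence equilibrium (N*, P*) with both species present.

From dP/dt = 0 with P > 0: 0.0083N* = 0.537, so N* = 64.7.
Substitute into dN/dt = 0: 1.16(1 - 64.7/228) = 0.0378P*.
The bracket is 0.716, giving P* = 0.831/0.0378 = 22.

N* ≈ 64.7, P* ≈ 22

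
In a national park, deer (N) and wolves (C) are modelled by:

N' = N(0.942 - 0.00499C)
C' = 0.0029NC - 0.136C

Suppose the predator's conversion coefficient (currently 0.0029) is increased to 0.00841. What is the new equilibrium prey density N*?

At the interior fixed point, setting dC/dt = 0 with C > 0 fixes N* = (predator death rate)/(NC coefficient) — independent of the other coefficients.
With the change, N* = 0.136/0.00841 = 16.2; it falls from 46.9.

N* ≈ 16.2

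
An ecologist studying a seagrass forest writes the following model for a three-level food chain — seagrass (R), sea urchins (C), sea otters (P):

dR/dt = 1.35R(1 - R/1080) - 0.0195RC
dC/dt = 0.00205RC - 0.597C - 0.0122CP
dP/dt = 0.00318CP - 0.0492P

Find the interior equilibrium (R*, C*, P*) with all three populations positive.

From dP/dt = 0: 0.00318C* = 0.0492, so C* = 15.5.
From dR/dt = 0: 1.35(1 - R*/1080) = 0.0195·15.5, giving R* = 1080·(1 - 0.223) = 839.
From dC/dt = 0: 0.00205·839 - 0.597 = 0.0122P*, so P* = 1.12/0.0122 = 92.

R* ≈ 839, C* ≈ 15.5, P* ≈ 92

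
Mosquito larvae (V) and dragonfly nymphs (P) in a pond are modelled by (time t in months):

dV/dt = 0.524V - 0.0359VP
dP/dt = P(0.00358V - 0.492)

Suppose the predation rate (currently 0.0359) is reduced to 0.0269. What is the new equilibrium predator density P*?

At the interior fixed point, setting dV/dt = 0 with V > 0 fixes P* = (prey growth rate)/(VP coefficient) — independent of the other coefficients.
With the change, P* = 0.524/0.0269 = 19.5; it rises from 14.6.

P* ≈ 19.5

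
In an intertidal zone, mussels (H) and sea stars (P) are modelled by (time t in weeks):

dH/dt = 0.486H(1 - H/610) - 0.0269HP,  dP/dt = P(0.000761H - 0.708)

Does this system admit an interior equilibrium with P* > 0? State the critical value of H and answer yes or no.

The predator equation gives dP/dt > 0 only when H > 0.708/0.000761 = 930.
Without the predator, H → K = 610. Since 610 < 930, the predator cannot invade.

Threshold H = 930; K < 930, so no, the predator goes extinct.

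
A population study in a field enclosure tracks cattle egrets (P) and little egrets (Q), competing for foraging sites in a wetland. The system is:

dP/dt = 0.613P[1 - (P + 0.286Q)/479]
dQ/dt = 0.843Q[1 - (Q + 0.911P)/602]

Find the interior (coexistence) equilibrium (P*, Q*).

Setting both brackets to zero gives the nullclines P + 0.286Q = 479 and 0.911P + Q = 602.
Substituting Q = 602 - 0.911P into the first: P(1 - 0.286·0.911) = 479 - 0.286·602.
So P* = 307/0.739 = 415, and then Q* = 602 - 0.911·415 = 224.

P* ≈ 415, Q* ≈ 224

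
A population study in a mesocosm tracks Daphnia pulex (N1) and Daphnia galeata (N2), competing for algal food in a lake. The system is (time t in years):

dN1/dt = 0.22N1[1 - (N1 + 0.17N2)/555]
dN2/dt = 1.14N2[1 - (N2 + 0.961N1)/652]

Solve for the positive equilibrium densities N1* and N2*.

Setting both brackets to zero gives the nullclines N1 + 0.17N2 = 555 and 0.961N1 + N2 = 652.
Substituting N2 = 652 - 0.961N1 into the first: N1(1 - 0.17·0.961) = 555 - 0.17·652.
So N1* = 444/0.837 = 531, and then N2* = 652 - 0.961·531 = 142.

N1* ≈ 531, N2* ≈ 142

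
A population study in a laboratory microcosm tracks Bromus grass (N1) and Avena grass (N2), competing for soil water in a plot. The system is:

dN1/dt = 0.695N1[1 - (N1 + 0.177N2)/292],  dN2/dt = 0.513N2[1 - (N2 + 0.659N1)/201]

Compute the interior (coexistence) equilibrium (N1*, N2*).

N1* ≈ 290, N2* ≈ 9.7

Setting both brackets to zero gives the nullclines N1 + 0.177N2 = 292 and 0.659N1 + N2 = 201.
Substituting N2 = 201 - 0.659N1 into the first: N1(1 - 0.177·0.659) = 292 - 0.177·201.
So N1* = 256/0.883 = 290, and then N2* = 201 - 0.659·290 = 9.7.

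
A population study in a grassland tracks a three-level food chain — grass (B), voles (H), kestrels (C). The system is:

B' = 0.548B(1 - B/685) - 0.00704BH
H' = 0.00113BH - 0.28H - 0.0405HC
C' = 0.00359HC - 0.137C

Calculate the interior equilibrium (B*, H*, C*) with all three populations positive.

B* ≈ 349, H* ≈ 38.2, C* ≈ 2.83

From dC/dt = 0: 0.00359H* = 0.137, so H* = 38.2.
From dB/dt = 0: 0.548(1 - B*/685) = 0.00704·38.2, giving B* = 685·(1 - 0.49) = 349.
From dH/dt = 0: 0.00113·349 - 0.28 = 0.0405C*, so C* = 0.115/0.0405 = 2.83.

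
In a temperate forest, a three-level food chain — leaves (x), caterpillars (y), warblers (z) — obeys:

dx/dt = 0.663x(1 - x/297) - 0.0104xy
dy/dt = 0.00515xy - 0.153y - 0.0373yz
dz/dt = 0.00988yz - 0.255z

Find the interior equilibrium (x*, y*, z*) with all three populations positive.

x* ≈ 177, y* ≈ 25.8, z* ≈ 20.3

From dz/dt = 0: 0.00988y* = 0.255, so y* = 25.8.
From dx/dt = 0: 0.663(1 - x*/297) = 0.0104·25.8, giving x* = 297·(1 - 0.405) = 177.
From dy/dt = 0: 0.00515·177 - 0.153 = 0.0373z*, so z* = 0.757/0.0373 = 20.3.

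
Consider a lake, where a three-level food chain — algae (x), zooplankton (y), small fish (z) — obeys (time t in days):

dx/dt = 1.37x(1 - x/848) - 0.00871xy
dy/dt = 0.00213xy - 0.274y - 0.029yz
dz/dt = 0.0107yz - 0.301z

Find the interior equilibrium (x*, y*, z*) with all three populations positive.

From dz/dt = 0: 0.0107y* = 0.301, so y* = 28.1.
From dx/dt = 0: 1.37(1 - x*/848) = 0.00871·28.1, giving x* = 848·(1 - 0.179) = 696.
From dy/dt = 0: 0.00213·696 - 0.274 = 0.029z*, so z* = 1.21/0.029 = 41.7.

x* ≈ 696, y* ≈ 28.1, z* ≈ 41.7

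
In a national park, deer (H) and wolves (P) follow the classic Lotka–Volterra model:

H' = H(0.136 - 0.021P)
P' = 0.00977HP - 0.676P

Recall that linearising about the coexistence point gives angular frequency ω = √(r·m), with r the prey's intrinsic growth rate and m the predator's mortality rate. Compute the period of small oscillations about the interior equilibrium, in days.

Here r = 0.136 and m = 0.676, so r·m = 0.0919.
ω = √0.0919 = 0.303 per day, hence T = 2π/ω ≈ 20.7 days.

T ≈ 20.7 days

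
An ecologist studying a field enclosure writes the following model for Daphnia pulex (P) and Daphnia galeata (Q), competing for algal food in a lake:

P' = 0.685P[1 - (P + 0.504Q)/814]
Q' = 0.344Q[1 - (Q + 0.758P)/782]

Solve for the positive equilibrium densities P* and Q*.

P* ≈ 679, Q* ≈ 267

Setting both brackets to zero gives the nullclines P + 0.504Q = 814 and 0.758P + Q = 782.
Substituting Q = 782 - 0.758P into the first: P(1 - 0.504·0.758) = 814 - 0.504·782.
So P* = 420/0.618 = 679, and then Q* = 782 - 0.758·679 = 267.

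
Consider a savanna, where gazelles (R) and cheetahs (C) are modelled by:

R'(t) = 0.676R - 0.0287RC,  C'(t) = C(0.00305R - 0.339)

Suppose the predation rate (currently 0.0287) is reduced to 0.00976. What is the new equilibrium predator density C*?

C* ≈ 69.3

At the interior fixed point, setting dR/dt = 0 with R > 0 fixes C* = (prey growth rate)/(RC coefficient) — independent of the other coefficients.
With the change, C* = 0.676/0.00976 = 69.3; it rises from 23.6.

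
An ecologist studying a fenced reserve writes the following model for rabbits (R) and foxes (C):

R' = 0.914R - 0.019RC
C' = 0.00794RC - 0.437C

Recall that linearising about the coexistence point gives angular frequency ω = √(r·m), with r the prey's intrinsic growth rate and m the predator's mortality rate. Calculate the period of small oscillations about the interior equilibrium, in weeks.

T ≈ 9.94 weeks

Here r = 0.914 and m = 0.437, so r·m = 0.399.
ω = √0.399 = 0.632 per week, hence T = 2π/ω ≈ 9.94 weeks.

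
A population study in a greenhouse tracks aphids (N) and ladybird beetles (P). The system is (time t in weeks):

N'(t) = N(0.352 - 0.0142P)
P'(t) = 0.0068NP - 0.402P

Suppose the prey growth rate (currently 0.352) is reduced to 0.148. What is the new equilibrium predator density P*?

P* ≈ 10.4

At the interior fixed point, setting dN/dt = 0 with N > 0 fixes P* = (prey growth rate)/(NP coefficient) — independent of the other coefficients.
With the change, P* = 0.148/0.0142 = 10.4; it falls from 24.8.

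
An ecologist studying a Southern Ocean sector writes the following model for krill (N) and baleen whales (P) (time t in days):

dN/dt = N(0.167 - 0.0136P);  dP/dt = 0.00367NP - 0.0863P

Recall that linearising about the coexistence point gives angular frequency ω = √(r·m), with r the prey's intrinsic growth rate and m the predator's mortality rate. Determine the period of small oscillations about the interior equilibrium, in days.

Here r = 0.167 and m = 0.0863, so r·m = 0.0144.
ω = √0.0144 = 0.12 per day, hence T = 2π/ω ≈ 52.3 days.

T ≈ 52.3 days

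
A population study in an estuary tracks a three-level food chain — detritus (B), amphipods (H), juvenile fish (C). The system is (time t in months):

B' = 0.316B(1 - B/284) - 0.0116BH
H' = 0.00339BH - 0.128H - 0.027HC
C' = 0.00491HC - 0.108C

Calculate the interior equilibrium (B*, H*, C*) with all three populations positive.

B* ≈ 54.7, H* ≈ 22, C* ≈ 2.13

From dC/dt = 0: 0.00491H* = 0.108, so H* = 22.
From dB/dt = 0: 0.316(1 - B*/284) = 0.0116·22, giving B* = 284·(1 - 0.807) = 54.7.
From dH/dt = 0: 0.00339·54.7 - 0.128 = 0.027C*, so C* = 0.0574/0.027 = 2.13.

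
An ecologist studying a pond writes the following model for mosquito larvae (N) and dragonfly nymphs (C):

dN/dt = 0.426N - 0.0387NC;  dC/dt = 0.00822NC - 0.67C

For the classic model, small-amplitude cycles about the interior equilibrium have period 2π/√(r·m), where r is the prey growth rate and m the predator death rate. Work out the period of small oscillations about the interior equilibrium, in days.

T ≈ 11.8 days

Here r = 0.426 and m = 0.67, so r·m = 0.285.
ω = √0.285 = 0.534 per day, hence T = 2π/ω ≈ 11.8 days.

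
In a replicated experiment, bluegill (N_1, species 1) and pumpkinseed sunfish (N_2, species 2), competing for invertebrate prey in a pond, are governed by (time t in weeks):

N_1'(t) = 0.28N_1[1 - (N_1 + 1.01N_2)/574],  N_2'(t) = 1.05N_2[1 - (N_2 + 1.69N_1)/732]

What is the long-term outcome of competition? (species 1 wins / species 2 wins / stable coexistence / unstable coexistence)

unstable coexistence (outcome depends on initial conditions)

Compare the nullcline intercepts: K1/α12 = 574/1.01 = 568 < K2 = 732; K2/α21 = 732/1.69 = 433 < K1 = 574.
Since both are reversed, neither can invade when rare; the interior point is a saddle.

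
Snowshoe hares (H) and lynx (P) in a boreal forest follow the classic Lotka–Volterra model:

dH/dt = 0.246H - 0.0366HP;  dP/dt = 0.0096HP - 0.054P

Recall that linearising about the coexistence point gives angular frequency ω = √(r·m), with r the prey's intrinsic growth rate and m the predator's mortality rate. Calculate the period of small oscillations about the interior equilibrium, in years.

Here r = 0.246 and m = 0.054, so r·m = 0.0133.
ω = √0.0133 = 0.115 per year, hence T = 2π/ω ≈ 54.5 years.

T ≈ 54.5 years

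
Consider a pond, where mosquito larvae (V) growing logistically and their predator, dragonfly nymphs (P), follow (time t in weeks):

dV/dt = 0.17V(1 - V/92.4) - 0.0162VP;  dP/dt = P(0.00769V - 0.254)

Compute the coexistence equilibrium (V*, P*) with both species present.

From dP/dt = 0 with P > 0: 0.00769V* = 0.254, so V* = 33.
Substitute into dV/dt = 0: 0.17(1 - 33/92.4) = 0.0162P*.
The bracket is 0.643, giving P* = 0.109/0.0162 = 6.74.

V* ≈ 33, P* ≈ 6.74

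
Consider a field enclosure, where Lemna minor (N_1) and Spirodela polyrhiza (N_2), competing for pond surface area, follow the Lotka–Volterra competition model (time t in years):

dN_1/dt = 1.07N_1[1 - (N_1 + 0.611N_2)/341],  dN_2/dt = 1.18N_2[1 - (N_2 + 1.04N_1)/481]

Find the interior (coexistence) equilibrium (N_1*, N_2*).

N_1* ≈ 129, N_2* ≈ 347

Setting both brackets to zero gives the nullclines N_1 + 0.611N_2 = 341 and 1.04N_1 + N_2 = 481.
Substituting N_2 = 481 - 1.04N_1 into the first: N_1(1 - 0.611·1.04) = 341 - 0.611·481.
So N_1* = 47.1/0.365 = 129, and then N_2* = 481 - 1.04·129 = 347.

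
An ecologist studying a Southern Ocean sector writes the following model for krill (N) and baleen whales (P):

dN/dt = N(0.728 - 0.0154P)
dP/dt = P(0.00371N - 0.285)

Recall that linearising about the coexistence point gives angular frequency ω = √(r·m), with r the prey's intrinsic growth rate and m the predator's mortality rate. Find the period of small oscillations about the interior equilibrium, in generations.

T ≈ 13.8 generations

Here r = 0.728 and m = 0.285, so r·m = 0.207.
ω = √0.207 = 0.455 per generation, hence T = 2π/ω ≈ 13.8 generations.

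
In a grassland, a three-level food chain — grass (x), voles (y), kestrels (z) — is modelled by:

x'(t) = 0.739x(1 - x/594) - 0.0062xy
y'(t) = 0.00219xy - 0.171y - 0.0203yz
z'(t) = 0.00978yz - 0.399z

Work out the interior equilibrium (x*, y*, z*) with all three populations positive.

From dz/dt = 0: 0.00978y* = 0.399, so y* = 40.8.
From dx/dt = 0: 0.739(1 - x*/594) = 0.0062·40.8, giving x* = 594·(1 - 0.342) = 391.
From dy/dt = 0: 0.00219·391 - 0.171 = 0.0203z*, so z* = 0.685/0.0203 = 33.7.

x* ≈ 391, y* ≈ 40.8, z* ≈ 33.7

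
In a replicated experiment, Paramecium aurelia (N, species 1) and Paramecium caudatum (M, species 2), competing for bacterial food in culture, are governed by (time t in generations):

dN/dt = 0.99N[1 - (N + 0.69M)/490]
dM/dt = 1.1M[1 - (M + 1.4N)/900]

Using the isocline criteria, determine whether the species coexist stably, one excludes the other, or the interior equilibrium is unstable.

species 2 excludes species 1

Compare the nullcline intercepts: K1/α12 = 490/0.69 = 710 < K2 = 900; K2/α21 = 900/1.4 = 643 > K1 = 490.
Since the inequalities point opposite ways, species 2 can invade but species 1 cannot.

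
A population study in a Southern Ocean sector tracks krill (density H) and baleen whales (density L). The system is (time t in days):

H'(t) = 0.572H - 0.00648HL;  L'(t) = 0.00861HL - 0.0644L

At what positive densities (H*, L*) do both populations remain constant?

Set dL/dt = 0 with L > 0: 0.00861H - 0.0644 = 0, so H* = 0.0644/0.00861 = 7.48.
Set dH/dt = 0 with H > 0: 0.572 - 0.00648L = 0, so L* = 0.572/0.00648 = 88.3.

H* ≈ 7.48, L* ≈ 88.3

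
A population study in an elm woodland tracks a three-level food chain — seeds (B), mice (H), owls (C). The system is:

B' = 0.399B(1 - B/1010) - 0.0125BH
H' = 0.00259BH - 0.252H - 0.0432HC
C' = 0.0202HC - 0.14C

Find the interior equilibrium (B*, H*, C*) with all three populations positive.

B* ≈ 791, H* ≈ 6.93, C* ≈ 41.6

From dC/dt = 0: 0.0202H* = 0.14, so H* = 6.93.
From dB/dt = 0: 0.399(1 - B*/1010) = 0.0125·6.93, giving B* = 1010·(1 - 0.217) = 791.
From dH/dt = 0: 0.00259·791 - 0.252 = 0.0432C*, so C* = 1.8/0.0432 = 41.6.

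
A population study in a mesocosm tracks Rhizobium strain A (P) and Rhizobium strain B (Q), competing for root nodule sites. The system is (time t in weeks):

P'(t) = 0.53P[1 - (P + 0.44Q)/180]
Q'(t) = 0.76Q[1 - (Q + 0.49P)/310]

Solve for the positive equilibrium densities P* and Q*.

P* ≈ 55.6, Q* ≈ 283

Setting both brackets to zero gives the nullclines P + 0.44Q = 180 and 0.49P + Q = 310.
Substituting Q = 310 - 0.49P into the first: P(1 - 0.44·0.49) = 180 - 0.44·310.
So P* = 43.6/0.784 = 55.6, and then Q* = 310 - 0.49·55.6 = 283.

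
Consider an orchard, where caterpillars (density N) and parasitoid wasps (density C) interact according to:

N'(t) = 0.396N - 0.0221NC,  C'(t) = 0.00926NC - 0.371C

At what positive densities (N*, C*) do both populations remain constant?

N* ≈ 40.1, C* ≈ 17.9

Set dC/dt = 0 with C > 0: 0.00926N - 0.371 = 0, so N* = 0.371/0.00926 = 40.1.
Set dN/dt = 0 with N > 0: 0.396 - 0.0221C = 0, so C* = 0.396/0.0221 = 17.9.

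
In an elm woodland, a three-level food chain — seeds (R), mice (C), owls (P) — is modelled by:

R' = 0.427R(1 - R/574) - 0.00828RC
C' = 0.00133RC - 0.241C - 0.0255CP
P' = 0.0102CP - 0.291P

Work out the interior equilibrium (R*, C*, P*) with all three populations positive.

From dP/dt = 0: 0.0102C* = 0.291, so C* = 28.5.
From dR/dt = 0: 0.427(1 - R*/574) = 0.00828·28.5, giving R* = 574·(1 - 0.553) = 256.
From dC/dt = 0: 0.00133·256 - 0.241 = 0.0255P*, so P* = 0.1/0.0255 = 3.92.

R* ≈ 256, C* ≈ 28.5, P* ≈ 3.92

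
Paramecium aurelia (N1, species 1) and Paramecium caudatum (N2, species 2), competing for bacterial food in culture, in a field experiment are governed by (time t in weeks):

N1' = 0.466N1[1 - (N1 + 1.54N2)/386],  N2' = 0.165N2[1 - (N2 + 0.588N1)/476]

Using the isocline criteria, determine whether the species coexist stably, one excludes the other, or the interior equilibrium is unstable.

Compare the nullcline intercepts: K1/α12 = 386/1.54 = 251 < K2 = 476; K2/α21 = 476/0.588 = 810 > K1 = 386.
Since the inequalities point opposite ways, species 2 can invade but species 1 cannot.

species 2 excludes species 1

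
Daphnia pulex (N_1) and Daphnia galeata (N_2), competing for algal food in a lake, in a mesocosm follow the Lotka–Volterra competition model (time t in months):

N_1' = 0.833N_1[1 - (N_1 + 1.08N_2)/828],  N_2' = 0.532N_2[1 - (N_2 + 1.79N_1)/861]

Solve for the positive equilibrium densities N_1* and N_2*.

Setting both brackets to zero gives the nullclines N_1 + 1.08N_2 = 828 and 1.79N_1 + N_2 = 861.
Substituting N_2 = 861 - 1.79N_1 into the first: N_1(1 - 1.08·1.79) = 828 - 1.08·861.
So N_1* = -102/-0.933 = 109, and then N_2* = 861 - 1.79·109 = 666.

N_1* ≈ 109, N_2* ≈ 666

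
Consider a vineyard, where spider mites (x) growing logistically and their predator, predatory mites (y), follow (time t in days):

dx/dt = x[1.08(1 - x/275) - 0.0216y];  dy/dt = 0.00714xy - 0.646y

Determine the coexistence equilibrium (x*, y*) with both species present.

x* ≈ 90.5, y* ≈ 33.5

From dy/dt = 0 with y > 0: 0.00714x* = 0.646, so x* = 90.5.
Substitute into dx/dt = 0: 1.08(1 - 90.5/275) = 0.0216y*.
The bracket is 0.671, giving y* = 0.725/0.0216 = 33.5.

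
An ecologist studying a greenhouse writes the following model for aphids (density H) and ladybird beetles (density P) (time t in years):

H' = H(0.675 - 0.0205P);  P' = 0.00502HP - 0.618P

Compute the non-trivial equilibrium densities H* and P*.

Set dP/dt = 0 with P > 0: 0.00502H - 0.618 = 0, so H* = 0.618/0.00502 = 123.
Set dH/dt = 0 with H > 0: 0.675 - 0.0205P = 0, so P* = 0.675/0.0205 = 32.9.

H* ≈ 123, P* ≈ 32.9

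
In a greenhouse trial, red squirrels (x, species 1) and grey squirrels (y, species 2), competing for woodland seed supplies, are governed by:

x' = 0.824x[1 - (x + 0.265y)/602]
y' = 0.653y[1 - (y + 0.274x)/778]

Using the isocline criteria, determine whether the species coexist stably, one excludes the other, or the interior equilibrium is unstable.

stable coexistence

Compare the nullcline intercepts: K1/α12 = 602/0.265 = 2270 > K2 = 778; K2/α21 = 778/0.274 = 2840 > K1 = 602.
Since both inequalities hold, each species can invade when rare, so the interior equilibrium is stable.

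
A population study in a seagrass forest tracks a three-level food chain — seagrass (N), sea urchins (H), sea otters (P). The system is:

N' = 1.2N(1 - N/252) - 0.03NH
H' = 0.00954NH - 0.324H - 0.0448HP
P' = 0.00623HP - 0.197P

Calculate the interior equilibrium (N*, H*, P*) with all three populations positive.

From dP/dt = 0: 0.00623H* = 0.197, so H* = 31.6.
From dN/dt = 0: 1.2(1 - N*/252) = 0.03·31.6, giving N* = 252·(1 - 0.791) = 52.8.
From dH/dt = 0: 0.00954·52.8 - 0.324 = 0.0448P*, so P* = 0.18/0.0448 = 4.01.

N* ≈ 52.8, H* ≈ 31.6, P* ≈ 4.01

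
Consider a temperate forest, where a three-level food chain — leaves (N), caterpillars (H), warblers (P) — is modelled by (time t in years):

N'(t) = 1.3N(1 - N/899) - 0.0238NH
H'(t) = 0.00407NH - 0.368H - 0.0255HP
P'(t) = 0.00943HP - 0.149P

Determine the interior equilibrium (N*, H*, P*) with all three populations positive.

From dP/dt = 0: 0.00943H* = 0.149, so H* = 15.8.
From dN/dt = 0: 1.3(1 - N*/899) = 0.0238·15.8, giving N* = 899·(1 - 0.289) = 639.
From dH/dt = 0: 0.00407·639 - 0.368 = 0.0255P*, so P* = 2.23/0.0255 = 87.5.

N* ≈ 639, H* ≈ 15.8, P* ≈ 87.5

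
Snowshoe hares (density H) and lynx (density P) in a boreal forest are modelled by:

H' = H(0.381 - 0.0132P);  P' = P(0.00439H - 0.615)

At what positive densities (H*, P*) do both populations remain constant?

Set dP/dt = 0 with P > 0: 0.00439H - 0.615 = 0, so H* = 0.615/0.00439 = 140.
Set dH/dt = 0 with H > 0: 0.381 - 0.0132P = 0, so P* = 0.381/0.0132 = 28.9.

H* ≈ 140, P* ≈ 28.9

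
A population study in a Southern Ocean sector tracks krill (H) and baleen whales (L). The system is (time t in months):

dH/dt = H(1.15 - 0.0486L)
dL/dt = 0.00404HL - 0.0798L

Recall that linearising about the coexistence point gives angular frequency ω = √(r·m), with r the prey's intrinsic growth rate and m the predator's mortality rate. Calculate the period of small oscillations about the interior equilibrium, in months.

Here r = 1.15 and m = 0.0798, so r·m = 0.0918.
ω = √0.0918 = 0.303 per month, hence T = 2π/ω ≈ 20.7 months.

T ≈ 20.7 months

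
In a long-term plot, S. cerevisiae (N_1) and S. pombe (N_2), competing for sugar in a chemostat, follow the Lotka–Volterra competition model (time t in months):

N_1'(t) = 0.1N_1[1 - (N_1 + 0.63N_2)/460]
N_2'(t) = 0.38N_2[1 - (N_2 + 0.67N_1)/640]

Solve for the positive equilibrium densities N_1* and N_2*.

Setting both brackets to zero gives the nullclines N_1 + 0.63N_2 = 460 and 0.67N_1 + N_2 = 640.
Substituting N_2 = 640 - 0.67N_1 into the first: N_1(1 - 0.63·0.67) = 460 - 0.63·640.
So N_1* = 56.8/0.578 = 98.3, and then N_2* = 640 - 0.67·98.3 = 574.

N_1* ≈ 98.3, N_2* ≈ 574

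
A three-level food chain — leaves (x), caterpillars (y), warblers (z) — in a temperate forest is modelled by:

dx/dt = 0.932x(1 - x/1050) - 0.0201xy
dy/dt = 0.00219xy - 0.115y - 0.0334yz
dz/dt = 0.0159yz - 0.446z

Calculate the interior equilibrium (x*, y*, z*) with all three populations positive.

x* ≈ 415, y* ≈ 28.1, z* ≈ 23.8

From dz/dt = 0: 0.0159y* = 0.446, so y* = 28.1.
From dx/dt = 0: 0.932(1 - x*/1050) = 0.0201·28.1, giving x* = 1050·(1 - 0.605) = 415.
From dy/dt = 0: 0.00219·415 - 0.115 = 0.0334z*, so z* = 0.793/0.0334 = 23.8.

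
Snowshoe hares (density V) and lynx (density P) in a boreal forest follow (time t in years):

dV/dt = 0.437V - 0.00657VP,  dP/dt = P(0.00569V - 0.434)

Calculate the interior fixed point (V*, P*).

Set dP/dt = 0 with P > 0: 0.00569V - 0.434 = 0, so V* = 0.434/0.00569 = 76.3.
Set dV/dt = 0 with V > 0: 0.437 - 0.00657P = 0, so P* = 0.437/0.00657 = 66.5.

V* ≈ 76.3, P* ≈ 66.5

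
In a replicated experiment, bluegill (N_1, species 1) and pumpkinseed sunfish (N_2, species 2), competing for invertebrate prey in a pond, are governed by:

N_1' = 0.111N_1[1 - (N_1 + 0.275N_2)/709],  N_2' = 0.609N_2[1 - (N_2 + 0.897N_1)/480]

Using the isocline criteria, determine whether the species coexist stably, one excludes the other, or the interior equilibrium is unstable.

species 1 excludes species 2

Compare the nullcline intercepts: K1/α12 = 709/0.275 = 2580 > K2 = 480; K2/α21 = 480/0.897 = 535 < K1 = 709.
Since the inequalities point opposite ways, species 1 can invade but species 2 cannot.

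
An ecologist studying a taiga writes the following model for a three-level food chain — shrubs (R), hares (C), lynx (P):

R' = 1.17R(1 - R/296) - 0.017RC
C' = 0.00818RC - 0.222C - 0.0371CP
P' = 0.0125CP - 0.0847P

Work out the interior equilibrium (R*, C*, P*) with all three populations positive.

R* ≈ 267, C* ≈ 6.78, P* ≈ 52.9

From dP/dt = 0: 0.0125C* = 0.0847, so C* = 6.78.
From dR/dt = 0: 1.17(1 - R*/296) = 0.017·6.78, giving R* = 296·(1 - 0.0985) = 267.
From dC/dt = 0: 0.00818·267 - 0.222 = 0.0371P*, so P* = 1.96/0.0371 = 52.9.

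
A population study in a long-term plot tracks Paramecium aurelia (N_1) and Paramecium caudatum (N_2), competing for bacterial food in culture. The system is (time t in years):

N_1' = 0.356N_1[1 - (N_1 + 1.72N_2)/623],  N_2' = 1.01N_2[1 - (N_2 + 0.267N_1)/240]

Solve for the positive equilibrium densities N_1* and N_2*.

Setting both brackets to zero gives the nullclines N_1 + 1.72N_2 = 623 and 0.267N_1 + N_2 = 240.
Substituting N_2 = 240 - 0.267N_1 into the first: N_1(1 - 1.72·0.267) = 623 - 1.72·240.
So N_1* = 210/0.541 = 389, and then N_2* = 240 - 0.267·389 = 136.

N_1* ≈ 389, N_2* ≈ 136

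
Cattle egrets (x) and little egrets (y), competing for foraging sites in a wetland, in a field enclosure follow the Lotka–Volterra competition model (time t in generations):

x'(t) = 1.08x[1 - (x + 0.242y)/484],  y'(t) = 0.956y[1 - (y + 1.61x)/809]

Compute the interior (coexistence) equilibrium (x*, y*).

x* ≈ 472, y* ≈ 48.8

Setting both brackets to zero gives the nullclines x + 0.242y = 484 and 1.61x + y = 809.
Substituting y = 809 - 1.61x into the first: x(1 - 0.242·1.61) = 484 - 0.242·809.
So x* = 288/0.61 = 472, and then y* = 809 - 1.61·472 = 48.8.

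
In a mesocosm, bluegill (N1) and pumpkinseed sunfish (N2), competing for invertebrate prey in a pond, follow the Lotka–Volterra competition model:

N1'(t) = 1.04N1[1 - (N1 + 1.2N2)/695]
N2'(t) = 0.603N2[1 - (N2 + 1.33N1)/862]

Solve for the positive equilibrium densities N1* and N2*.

N1* ≈ 569, N2* ≈ 105

Setting both brackets to zero gives the nullclines N1 + 1.2N2 = 695 and 1.33N1 + N2 = 862.
Substituting N2 = 862 - 1.33N1 into the first: N1(1 - 1.2·1.33) = 695 - 1.2·862.
So N1* = -339/-0.596 = 569, and then N2* = 862 - 1.33·569 = 105.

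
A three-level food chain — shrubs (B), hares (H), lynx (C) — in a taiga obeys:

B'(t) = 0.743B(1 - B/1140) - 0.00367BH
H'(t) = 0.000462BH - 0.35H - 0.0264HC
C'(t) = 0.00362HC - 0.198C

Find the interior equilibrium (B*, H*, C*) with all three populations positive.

B* ≈ 832, H* ≈ 54.7, C* ≈ 1.3

From dC/dt = 0: 0.00362H* = 0.198, so H* = 54.7.
From dB/dt = 0: 0.743(1 - B*/1140) = 0.00367·54.7, giving B* = 1140·(1 - 0.27) = 832.
From dH/dt = 0: 0.000462·832 - 0.35 = 0.0264C*, so C* = 0.0344/0.0264 = 1.3.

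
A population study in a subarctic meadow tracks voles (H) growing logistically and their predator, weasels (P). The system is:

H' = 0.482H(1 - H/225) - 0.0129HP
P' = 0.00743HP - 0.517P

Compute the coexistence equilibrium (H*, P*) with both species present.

From dP/dt = 0 with P > 0: 0.00743H* = 0.517, so H* = 69.6.
Substitute into dH/dt = 0: 0.482(1 - 69.6/225) = 0.0129P*.
The bracket is 0.691, giving P* = 0.333/0.0129 = 25.8.

H* ≈ 69.6, P* ≈ 25.8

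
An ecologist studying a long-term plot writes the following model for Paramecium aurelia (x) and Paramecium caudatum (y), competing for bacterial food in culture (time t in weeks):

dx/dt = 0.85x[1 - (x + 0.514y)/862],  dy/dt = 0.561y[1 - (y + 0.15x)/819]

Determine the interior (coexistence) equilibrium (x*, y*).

Setting both brackets to zero gives the nullclines x + 0.514y = 862 and 0.15x + y = 819.
Substituting y = 819 - 0.15x into the first: x(1 - 0.514·0.15) = 862 - 0.514·819.
So x* = 441/0.923 = 478, and then y* = 819 - 0.15·478 = 747.

x* ≈ 478, y* ≈ 747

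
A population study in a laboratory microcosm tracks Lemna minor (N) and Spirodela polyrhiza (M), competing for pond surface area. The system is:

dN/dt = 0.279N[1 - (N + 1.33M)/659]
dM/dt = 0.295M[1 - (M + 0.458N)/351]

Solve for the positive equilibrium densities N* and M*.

N* ≈ 492, M* ≈ 126

Setting both brackets to zero gives the nullclines N + 1.33M = 659 and 0.458N + M = 351.
Substituting M = 351 - 0.458N into the first: N(1 - 1.33·0.458) = 659 - 1.33·351.
So N* = 192/0.391 = 492, and then M* = 351 - 0.458·492 = 126.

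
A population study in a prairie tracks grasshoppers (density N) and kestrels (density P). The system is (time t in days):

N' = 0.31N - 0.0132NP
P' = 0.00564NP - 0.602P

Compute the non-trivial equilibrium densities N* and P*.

N* ≈ 107, P* ≈ 23.5

Set dP/dt = 0 with P > 0: 0.00564N - 0.602 = 0, so N* = 0.602/0.00564 = 107.
Set dN/dt = 0 with N > 0: 0.31 - 0.0132P = 0, so P* = 0.31/0.0132 = 23.5.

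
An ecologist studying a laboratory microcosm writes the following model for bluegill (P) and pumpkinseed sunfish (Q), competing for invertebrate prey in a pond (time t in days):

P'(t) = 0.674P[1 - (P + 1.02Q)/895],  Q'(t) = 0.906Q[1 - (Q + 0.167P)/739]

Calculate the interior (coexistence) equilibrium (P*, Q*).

P* ≈ 170, Q* ≈ 711

Setting both brackets to zero gives the nullclines P + 1.02Q = 895 and 0.167P + Q = 739.
Substituting Q = 739 - 0.167P into the first: P(1 - 1.02·0.167) = 895 - 1.02·739.
So P* = 141/0.83 = 170, and then Q* = 739 - 0.167·170 = 711.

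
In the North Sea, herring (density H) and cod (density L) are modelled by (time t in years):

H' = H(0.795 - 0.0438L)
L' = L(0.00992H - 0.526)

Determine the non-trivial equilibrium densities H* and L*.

Set dL/dt = 0 with L > 0: 0.00992H - 0.526 = 0, so H* = 0.526/0.00992 = 53.
Set dH/dt = 0 with H > 0: 0.795 - 0.0438L = 0, so L* = 0.795/0.0438 = 18.2.

H* ≈ 53, L* ≈ 18.2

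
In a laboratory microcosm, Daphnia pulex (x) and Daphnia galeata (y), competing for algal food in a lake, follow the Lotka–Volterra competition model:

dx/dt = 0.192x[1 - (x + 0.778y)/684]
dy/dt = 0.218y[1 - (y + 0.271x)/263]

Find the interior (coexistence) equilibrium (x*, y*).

x* ≈ 607, y* ≈ 98.4

Setting both brackets to zero gives the nullclines x + 0.778y = 684 and 0.271x + y = 263.
Substituting y = 263 - 0.271x into the first: x(1 - 0.778·0.271) = 684 - 0.778·263.
So x* = 479/0.789 = 607, and then y* = 263 - 0.271·607 = 98.4.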